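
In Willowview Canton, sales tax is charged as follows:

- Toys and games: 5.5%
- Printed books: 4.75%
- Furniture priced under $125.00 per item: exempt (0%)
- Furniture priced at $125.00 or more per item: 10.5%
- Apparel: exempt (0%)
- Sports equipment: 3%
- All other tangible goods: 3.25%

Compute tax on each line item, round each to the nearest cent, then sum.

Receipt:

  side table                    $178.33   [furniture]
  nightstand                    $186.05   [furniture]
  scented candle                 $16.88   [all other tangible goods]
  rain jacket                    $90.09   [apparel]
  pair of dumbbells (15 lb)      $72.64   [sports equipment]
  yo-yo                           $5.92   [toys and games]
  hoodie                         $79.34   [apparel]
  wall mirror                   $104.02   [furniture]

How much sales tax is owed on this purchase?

Side table $178.33: furniture, $125.00 or more → 10.5% → $18.72
Nightstand $186.05: furniture, $125.00 or more → 10.5% → $19.54
Scented candle $16.88: all other tangible goods → 3.25% → $0.55
Rain jacket $90.09: apparel → 0% → $0.00
Pair of dumbbells (15 lb) $72.64: sports equipment → 3% → $2.18
Yo-yo $5.92: toys and games → 5.5% → $0.33
Hoodie $79.34: apparel → 0% → $0.00
Wall mirror $104.02: furniture, under $125.00 → 0% → $0.00
Total tax = $18.72 + $19.54 + $0.55 + $2.18 + $0.33 = $41.32

$41.32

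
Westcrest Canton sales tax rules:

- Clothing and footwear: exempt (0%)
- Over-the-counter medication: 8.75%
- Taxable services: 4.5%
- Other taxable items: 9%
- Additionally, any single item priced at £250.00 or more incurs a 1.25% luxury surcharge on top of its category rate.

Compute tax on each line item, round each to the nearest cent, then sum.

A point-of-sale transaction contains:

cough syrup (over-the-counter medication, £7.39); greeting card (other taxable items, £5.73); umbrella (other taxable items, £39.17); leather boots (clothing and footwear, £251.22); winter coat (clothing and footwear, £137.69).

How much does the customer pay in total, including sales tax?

Cough syrup £7.39: over-the-counter medication → 8.75% → £0.65
Greeting card £5.73: other taxable items → 9% → £0.52
Umbrella £39.17: other taxable items → 9% → £3.53
Leather boots £251.22: clothing and footwear → 0% + 1.25% surcharge = 1.25% → £3.14
Winter coat £137.69: clothing and footwear → 0% → £0.00
Subtotal = £441.20; tax = £7.84; total due = £449.04

£449.04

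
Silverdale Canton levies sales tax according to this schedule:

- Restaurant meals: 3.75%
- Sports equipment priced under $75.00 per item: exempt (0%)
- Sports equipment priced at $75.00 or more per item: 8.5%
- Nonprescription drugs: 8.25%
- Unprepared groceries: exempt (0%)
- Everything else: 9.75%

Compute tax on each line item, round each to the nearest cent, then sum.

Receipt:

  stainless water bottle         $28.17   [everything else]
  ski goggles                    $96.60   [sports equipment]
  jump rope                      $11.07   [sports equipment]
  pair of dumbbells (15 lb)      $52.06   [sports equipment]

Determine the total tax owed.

$10.96

Stainless water bottle $28.17: everything else → 9.75% → $2.75
Ski goggles $96.60: sports equipment, $75.00 or more → 8.5% → $8.21
Jump rope $11.07: sports equipment, under $75.00 → 0% → $0.00
Pair of dumbbells (15 lb) $52.06: sports equipment, under $75.00 → 0% → $0.00
Total tax = $2.75 + $8.21 = $10.96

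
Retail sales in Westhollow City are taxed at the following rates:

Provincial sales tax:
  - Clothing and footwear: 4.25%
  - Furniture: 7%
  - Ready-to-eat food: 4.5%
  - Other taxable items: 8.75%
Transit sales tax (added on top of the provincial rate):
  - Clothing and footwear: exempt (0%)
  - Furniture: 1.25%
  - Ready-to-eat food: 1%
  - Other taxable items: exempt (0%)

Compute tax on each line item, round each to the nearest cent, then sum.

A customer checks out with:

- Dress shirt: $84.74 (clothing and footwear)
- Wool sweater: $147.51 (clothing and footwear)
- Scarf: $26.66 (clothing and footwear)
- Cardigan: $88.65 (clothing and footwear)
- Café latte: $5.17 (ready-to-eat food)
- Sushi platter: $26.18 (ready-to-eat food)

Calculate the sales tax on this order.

Dress shirt $84.74: clothing and footwear → 4.25% + 0% transit = 4.25% → $3.60
Wool sweater $147.51: clothing and footwear → 4.25% + 0% transit = 4.25% → $6.27
Scarf $26.66: clothing and footwear → 4.25% + 0% transit = 4.25% → $1.13
Cardigan $88.65: clothing and footwear → 4.25% + 0% transit = 4.25% → $3.77
Café latte $5.17: ready-to-eat food → 4.5% + 1% transit = 5.5% → $0.28
Sushi platter $26.18: ready-to-eat food → 4.5% + 1% transit = 5.5% → $1.44
Total tax = $3.60 + $6.27 + $1.13 + $3.77 + $0.28 + $1.44 = $16.49

$16.49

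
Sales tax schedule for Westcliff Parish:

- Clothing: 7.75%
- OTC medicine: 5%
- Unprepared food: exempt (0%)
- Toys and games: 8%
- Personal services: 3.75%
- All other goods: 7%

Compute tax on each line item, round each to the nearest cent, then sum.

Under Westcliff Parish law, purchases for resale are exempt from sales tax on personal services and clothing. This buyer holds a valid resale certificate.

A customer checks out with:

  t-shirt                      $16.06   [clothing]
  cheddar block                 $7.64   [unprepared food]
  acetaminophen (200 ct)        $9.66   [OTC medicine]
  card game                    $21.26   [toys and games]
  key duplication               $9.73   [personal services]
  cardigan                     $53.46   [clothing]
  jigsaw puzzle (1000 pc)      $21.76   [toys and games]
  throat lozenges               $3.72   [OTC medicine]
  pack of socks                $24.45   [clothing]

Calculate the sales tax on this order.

$4.11

T-shirt $16.06: clothing, buyer-exempt → 0% → $0.00
Cheddar block $7.64: unprepared food → 0% → $0.00
Acetaminophen (200 ct) $9.66: OTC medicine → 5% → $0.48
Card game $21.26: toys and games → 8% → $1.70
Key duplication $9.73: personal services, buyer-exempt → 0% → $0.00
Cardigan $53.46: clothing, buyer-exempt → 0% → $0.00
Jigsaw puzzle (1000 pc) $21.76: toys and games → 8% → $1.74
Throat lozenges $3.72: OTC medicine → 5% → $0.19
Pack of socks $24.45: clothing, buyer-exempt → 0% → $0.00
Total tax = $0.48 + $1.70 + $1.74 + $0.19 = $4.11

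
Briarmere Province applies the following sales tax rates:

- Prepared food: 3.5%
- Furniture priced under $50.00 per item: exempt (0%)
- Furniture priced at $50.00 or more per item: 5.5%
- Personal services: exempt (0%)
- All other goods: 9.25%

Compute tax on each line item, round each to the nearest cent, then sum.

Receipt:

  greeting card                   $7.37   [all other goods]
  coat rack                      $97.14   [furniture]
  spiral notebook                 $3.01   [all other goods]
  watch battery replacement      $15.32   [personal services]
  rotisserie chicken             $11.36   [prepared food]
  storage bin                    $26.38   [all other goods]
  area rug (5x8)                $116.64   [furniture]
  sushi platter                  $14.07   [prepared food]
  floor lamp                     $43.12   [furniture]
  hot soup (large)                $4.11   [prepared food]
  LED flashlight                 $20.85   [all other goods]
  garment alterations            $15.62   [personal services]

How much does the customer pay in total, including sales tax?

$393.11

Greeting card $7.37: all other goods → 9.25% → $0.68
Coat rack $97.14: furniture, $50.00 or more → 5.5% → $5.34
Spiral notebook $3.01: all other goods → 9.25% → $0.28
Watch battery replacement $15.32: personal services → 0% → $0.00
Rotisserie chicken $11.36: prepared food → 3.5% → $0.40
Storage bin $26.38: all other goods → 9.25% → $2.44
Area rug (5x8) $116.64: furniture, $50.00 or more → 5.5% → $6.42
Sushi platter $14.07: prepared food → 3.5% → $0.49
Floor lamp $43.12: furniture, under $50.00 → 0% → $0.00
Hot soup (large) $4.11: prepared food → 3.5% → $0.14
LED flashlight $20.85: all other goods → 9.25% → $1.93
Garment alterations $15.62: personal services → 0% → $0.00
Subtotal = $374.99; tax = $18.12; total due = $393.11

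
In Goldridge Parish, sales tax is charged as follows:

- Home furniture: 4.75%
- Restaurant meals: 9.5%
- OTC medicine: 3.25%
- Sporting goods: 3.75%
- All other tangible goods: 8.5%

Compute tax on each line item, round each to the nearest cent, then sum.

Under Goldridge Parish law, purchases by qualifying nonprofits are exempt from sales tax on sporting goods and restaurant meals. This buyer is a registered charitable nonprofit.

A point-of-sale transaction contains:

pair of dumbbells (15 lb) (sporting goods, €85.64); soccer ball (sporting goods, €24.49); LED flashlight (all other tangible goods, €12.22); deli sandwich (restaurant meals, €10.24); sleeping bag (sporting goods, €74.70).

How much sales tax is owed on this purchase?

€1.04

Pair of dumbbells (15 lb) €85.64: sporting goods, buyer-exempt → 0% → €0.00
Soccer ball €24.49: sporting goods, buyer-exempt → 0% → €0.00
LED flashlight €12.22: all other tangible goods → 8.5% → €1.04
Deli sandwich €10.24: restaurant meals, buyer-exempt → 0% → €0.00
Sleeping bag €74.70: sporting goods, buyer-exempt → 0% → €0.00
Total tax = €1.04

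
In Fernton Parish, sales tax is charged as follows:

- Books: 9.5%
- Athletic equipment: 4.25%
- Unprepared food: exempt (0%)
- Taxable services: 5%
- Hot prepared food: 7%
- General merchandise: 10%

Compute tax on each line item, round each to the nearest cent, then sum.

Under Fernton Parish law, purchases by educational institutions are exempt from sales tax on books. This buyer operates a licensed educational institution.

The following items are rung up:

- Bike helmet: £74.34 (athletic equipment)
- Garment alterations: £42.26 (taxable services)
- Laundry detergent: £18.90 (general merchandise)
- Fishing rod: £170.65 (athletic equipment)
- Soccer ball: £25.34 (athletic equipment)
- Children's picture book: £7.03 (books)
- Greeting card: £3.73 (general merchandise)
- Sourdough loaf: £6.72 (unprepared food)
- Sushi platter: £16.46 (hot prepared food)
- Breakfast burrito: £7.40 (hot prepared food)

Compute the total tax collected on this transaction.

£17.53

Bike helmet £74.34: athletic equipment → 4.25% → £3.16
Garment alterations £42.26: taxable services → 5% → £2.11
Laundry detergent £18.90: general merchandise → 10% → £1.89
Fishing rod £170.65: athletic equipment → 4.25% → £7.25
Soccer ball £25.34: athletic equipment → 4.25% → £1.08
Children's picture book £7.03: books, buyer-exempt → 0% → £0.00
Greeting card £3.73: general merchandise → 10% → £0.37
Sourdough loaf £6.72: unprepared food → 0% → £0.00
Sushi platter £16.46: hot prepared food → 7% → £1.15
Breakfast burrito £7.40: hot prepared food → 7% → £0.52
Total tax = £3.16 + £2.11 + £1.89 + £7.25 + £1.08 + £0.37 + £1.15 + £0.52 = £17.53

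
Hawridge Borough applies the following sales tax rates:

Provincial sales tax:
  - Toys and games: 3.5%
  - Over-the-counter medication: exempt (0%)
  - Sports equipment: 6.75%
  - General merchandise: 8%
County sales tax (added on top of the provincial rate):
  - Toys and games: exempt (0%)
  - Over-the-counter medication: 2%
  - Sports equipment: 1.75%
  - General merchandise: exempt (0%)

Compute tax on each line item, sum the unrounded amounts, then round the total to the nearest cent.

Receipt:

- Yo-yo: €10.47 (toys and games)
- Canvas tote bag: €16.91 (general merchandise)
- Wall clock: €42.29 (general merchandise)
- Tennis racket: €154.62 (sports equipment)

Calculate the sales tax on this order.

Yo-yo €10.47: toys and games → 3.5% + 0% county = 3.5% → €0.36645
Canvas tote bag €16.91: general merchandise → 8% + 0% county = 8% → €1.3528
Wall clock €42.29: general merchandise → 8% + 0% county = 8% → €3.3832
Tennis racket €154.62: sports equipment → 6.75% + 1.75% county = 8.5% → €13.1427
Unrounded tax sum = €18.24515 → €18.25

€18.25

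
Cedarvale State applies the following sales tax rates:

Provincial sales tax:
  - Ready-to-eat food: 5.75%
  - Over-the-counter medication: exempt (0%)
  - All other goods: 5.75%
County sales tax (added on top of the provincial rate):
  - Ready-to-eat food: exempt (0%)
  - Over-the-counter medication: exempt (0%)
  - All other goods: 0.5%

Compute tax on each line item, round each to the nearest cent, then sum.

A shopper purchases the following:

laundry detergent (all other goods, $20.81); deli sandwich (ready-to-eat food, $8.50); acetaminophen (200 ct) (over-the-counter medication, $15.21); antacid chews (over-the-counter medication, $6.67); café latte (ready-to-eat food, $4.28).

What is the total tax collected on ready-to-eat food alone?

Deli sandwich $8.50: ready-to-eat food → 5.75% + 0% county = 5.75% → $0.49
Café latte $4.28: ready-to-eat food → 5.75% + 0% county = 5.75% → $0.25
Tax on ready-to-eat food = $0.49 + $0.25 = $0.74

$0.74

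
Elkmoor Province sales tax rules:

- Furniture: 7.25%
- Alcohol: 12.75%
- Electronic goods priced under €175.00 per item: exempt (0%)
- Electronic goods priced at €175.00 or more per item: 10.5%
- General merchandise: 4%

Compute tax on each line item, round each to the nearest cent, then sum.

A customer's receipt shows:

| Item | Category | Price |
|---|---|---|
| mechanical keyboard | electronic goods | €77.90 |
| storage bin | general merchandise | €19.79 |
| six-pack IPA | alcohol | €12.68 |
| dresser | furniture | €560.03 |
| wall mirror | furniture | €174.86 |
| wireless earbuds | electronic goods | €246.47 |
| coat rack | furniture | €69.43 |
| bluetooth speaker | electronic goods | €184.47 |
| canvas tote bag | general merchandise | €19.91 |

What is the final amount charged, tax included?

€1472.31

Mechanical keyboard €77.90: electronic goods, under €175.00 → 0% → €0.00
Storage bin €19.79: general merchandise → 4% → €0.79
Six-pack IPA €12.68: alcohol → 12.75% → €1.62
Dresser €560.03: furniture → 7.25% → €40.60
Wall mirror €174.86: furniture → 7.25% → €12.68
Wireless earbuds €246.47: electronic goods, €175.00 or more → 10.5% → €25.88
Coat rack €69.43: furniture → 7.25% → €5.03
Bluetooth speaker €184.47: electronic goods, €175.00 or more → 10.5% → €19.37
Canvas tote bag €19.91: general merchandise → 4% → €0.80
Subtotal = €1365.54; tax = €106.77; total due = €1472.31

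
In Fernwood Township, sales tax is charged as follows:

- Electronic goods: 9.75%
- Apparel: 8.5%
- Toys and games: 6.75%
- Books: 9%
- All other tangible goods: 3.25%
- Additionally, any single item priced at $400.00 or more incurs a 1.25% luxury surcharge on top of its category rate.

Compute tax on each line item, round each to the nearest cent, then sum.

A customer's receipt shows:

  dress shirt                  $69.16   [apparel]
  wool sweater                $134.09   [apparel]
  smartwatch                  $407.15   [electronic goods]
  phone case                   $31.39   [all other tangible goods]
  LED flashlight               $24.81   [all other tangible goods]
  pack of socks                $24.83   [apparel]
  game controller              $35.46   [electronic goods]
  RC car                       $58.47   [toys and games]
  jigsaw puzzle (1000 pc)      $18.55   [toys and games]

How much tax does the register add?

Dress shirt $69.16: apparel → 8.5% → $5.88
Wool sweater $134.09: apparel → 8.5% → $11.40
Smartwatch $407.15: electronic goods → 9.75% + 1.25% surcharge = 11% → $44.79
Phone case $31.39: all other tangible goods → 3.25% → $1.02
LED flashlight $24.81: all other tangible goods → 3.25% → $0.81
Pack of socks $24.83: apparel → 8.5% → $2.11
Game controller $35.46: electronic goods → 9.75% → $3.46
RC car $58.47: toys and games → 6.75% → $3.95
Jigsaw puzzle (1000 pc) $18.55: toys and games → 6.75% → $1.25
Total tax = $5.88 + $11.40 + $44.79 + $1.02 + $0.81 + $2.11 + $3.46 + $3.95 + $1.25 = $74.67

$74.67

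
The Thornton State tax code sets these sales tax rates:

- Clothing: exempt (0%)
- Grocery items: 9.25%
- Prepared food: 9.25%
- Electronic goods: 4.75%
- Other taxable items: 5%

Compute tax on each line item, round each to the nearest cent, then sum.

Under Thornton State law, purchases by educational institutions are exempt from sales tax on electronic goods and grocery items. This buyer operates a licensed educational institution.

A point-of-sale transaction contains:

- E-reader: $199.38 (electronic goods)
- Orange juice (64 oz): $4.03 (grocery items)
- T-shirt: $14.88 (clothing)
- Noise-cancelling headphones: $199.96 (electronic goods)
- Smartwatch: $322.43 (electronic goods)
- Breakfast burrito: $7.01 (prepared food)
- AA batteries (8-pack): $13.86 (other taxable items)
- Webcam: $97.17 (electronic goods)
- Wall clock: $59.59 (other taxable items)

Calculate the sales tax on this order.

$4.32

E-reader $199.38: electronic goods, buyer-exempt → 0% → $0.00
Orange juice (64 oz) $4.03: grocery items, buyer-exempt → 0% → $0.00
T-shirt $14.88: clothing → 0% → $0.00
Noise-cancelling headphones $199.96: electronic goods, buyer-exempt → 0% → $0.00
Smartwatch $322.43: electronic goods, buyer-exempt → 0% → $0.00
Breakfast burrito $7.01: prepared food → 9.25% → $0.65
AA batteries (8-pack) $13.86: other taxable items → 5% → $0.69
Webcam $97.17: electronic goods, buyer-exempt → 0% → $0.00
Wall clock $59.59: other taxable items → 5% → $2.98
Total tax = $0.65 + $0.69 + $2.98 = $4.32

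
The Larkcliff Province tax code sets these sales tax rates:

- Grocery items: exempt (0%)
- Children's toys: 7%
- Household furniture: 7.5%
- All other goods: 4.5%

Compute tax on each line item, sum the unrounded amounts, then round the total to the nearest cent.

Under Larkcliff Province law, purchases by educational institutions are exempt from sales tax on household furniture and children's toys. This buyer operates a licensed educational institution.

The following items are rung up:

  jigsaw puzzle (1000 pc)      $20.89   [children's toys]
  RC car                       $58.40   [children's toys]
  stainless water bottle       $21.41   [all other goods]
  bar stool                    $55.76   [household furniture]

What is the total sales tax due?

Jigsaw puzzle (1000 pc) $20.89: children's toys, buyer-exempt → 0% → $0.00
RC car $58.40: children's toys, buyer-exempt → 0% → $0.00
Stainless water bottle $21.41: all other goods → 4.5% → $0.96345
Bar stool $55.76: household furniture, buyer-exempt → 0% → $0.00
Unrounded tax sum = $0.96345 → $0.96

$0.96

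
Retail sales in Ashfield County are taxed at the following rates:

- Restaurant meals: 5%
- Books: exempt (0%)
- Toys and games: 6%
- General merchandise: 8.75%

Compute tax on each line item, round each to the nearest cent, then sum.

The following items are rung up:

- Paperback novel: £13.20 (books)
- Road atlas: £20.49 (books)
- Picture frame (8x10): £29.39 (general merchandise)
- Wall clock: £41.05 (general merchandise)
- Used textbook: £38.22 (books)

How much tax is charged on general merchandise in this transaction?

Picture frame (8x10) £29.39: general merchandise → 8.75% → £2.57
Wall clock £41.05: general merchandise → 8.75% → £3.59
Tax on general merchandise = £2.57 + £3.59 = £6.16

£6.16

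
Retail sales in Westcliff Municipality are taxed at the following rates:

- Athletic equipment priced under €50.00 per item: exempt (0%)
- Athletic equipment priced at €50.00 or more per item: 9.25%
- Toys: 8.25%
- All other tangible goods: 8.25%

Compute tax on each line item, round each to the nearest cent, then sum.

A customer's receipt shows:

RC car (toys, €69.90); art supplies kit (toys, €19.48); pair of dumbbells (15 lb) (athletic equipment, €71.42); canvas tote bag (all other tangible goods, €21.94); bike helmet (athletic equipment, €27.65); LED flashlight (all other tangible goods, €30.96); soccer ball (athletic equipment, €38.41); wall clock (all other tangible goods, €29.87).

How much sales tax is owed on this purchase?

RC car €69.90: toys → 8.25% → €5.77
Art supplies kit €19.48: toys → 8.25% → €1.61
Pair of dumbbells (15 lb) €71.42: athletic equipment, €50.00 or more → 9.25% → €6.61
Canvas tote bag €21.94: all other tangible goods → 8.25% → €1.81
Bike helmet €27.65: athletic equipment, under €50.00 → 0% → €0.00
LED flashlight €30.96: all other tangible goods → 8.25% → €2.55
Soccer ball €38.41: athletic equipment, under €50.00 → 0% → €0.00
Wall clock €29.87: all other tangible goods → 8.25% → €2.46
Total tax = €5.77 + €1.61 + €6.61 + €1.81 + €2.55 + €2.46 = €20.81

€20.81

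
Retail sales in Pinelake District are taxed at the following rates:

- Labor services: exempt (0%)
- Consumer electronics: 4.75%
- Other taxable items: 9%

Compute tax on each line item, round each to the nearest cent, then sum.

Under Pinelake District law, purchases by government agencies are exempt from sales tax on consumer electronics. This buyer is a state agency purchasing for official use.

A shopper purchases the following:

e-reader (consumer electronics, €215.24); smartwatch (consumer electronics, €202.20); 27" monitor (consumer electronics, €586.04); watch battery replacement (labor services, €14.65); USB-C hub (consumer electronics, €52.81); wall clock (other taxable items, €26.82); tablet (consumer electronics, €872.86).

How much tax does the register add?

€2.41

E-reader €215.24: consumer electronics, buyer-exempt → 0% → €0.00
Smartwatch €202.20: consumer electronics, buyer-exempt → 0% → €0.00
27" monitor €586.04: consumer electronics, buyer-exempt → 0% → €0.00
Watch battery replacement €14.65: labor services → 0% → €0.00
USB-C hub €52.81: consumer electronics, buyer-exempt → 0% → €0.00
Wall clock €26.82: other taxable items → 9% → €2.41
Tablet €872.86: consumer electronics, buyer-exempt → 0% → €0.00
Total tax = €2.41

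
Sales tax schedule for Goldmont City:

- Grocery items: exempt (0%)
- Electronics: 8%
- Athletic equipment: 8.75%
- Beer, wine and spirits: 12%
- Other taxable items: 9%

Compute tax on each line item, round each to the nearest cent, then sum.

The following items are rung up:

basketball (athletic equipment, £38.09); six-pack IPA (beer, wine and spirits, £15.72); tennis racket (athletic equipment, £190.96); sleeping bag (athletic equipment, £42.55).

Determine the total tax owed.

Basketball £38.09: athletic equipment → 8.75% → £3.33
Six-pack IPA £15.72: beer, wine and spirits → 12% → £1.89
Tennis racket £190.96: athletic equipment → 8.75% → £16.71
Sleeping bag £42.55: athletic equipment → 8.75% → £3.72
Total tax = £3.33 + £1.89 + £16.71 + £3.72 = £25.65

£25.65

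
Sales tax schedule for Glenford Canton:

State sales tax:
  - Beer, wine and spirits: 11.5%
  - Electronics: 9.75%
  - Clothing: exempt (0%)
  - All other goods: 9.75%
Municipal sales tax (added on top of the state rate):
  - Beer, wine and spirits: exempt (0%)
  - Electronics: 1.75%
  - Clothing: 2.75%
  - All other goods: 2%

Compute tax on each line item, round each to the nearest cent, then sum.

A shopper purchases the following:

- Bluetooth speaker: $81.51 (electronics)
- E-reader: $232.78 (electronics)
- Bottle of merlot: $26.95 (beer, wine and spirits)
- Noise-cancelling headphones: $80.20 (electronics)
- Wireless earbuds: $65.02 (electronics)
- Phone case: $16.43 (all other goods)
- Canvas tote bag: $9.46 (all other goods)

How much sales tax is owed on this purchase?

$58.98

Bluetooth speaker $81.51: electronics → 9.75% + 1.75% municipal = 11.5% → $9.37
E-reader $232.78: electronics → 9.75% + 1.75% municipal = 11.5% → $26.77
Bottle of merlot $26.95: beer, wine and spirits → 11.5% + 0% municipal = 11.5% → $3.10
Noise-cancelling headphones $80.20: electronics → 9.75% + 1.75% municipal = 11.5% → $9.22
Wireless earbuds $65.02: electronics → 9.75% + 1.75% municipal = 11.5% → $7.48
Phone case $16.43: all other goods → 9.75% + 2% municipal = 11.75% → $1.93
Canvas tote bag $9.46: all other goods → 9.75% + 2% municipal = 11.75% → $1.11
Total tax = $9.37 + $26.77 + $3.10 + $9.22 + $7.48 + $1.93 + $1.11 = $58.98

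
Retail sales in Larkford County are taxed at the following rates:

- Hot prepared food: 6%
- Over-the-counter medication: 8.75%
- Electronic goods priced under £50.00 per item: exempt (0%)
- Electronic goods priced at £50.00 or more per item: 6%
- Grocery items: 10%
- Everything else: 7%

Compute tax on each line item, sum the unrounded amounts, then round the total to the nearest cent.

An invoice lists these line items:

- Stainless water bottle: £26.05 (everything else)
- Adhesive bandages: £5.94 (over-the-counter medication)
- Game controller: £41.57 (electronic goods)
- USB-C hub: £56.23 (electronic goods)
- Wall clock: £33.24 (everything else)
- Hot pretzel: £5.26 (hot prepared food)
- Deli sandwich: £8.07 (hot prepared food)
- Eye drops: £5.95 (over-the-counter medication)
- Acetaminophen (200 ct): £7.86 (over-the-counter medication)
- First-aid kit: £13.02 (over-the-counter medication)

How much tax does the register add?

Stainless water bottle £26.05: everything else → 7% → £1.8235
Adhesive bandages £5.94: over-the-counter medication → 8.75% → £0.51975
Game controller £41.57: electronic goods, under £50.00 → 0% → £0.00
USB-C hub £56.23: electronic goods, £50.00 or more → 6% → £3.3738
Wall clock £33.24: everything else → 7% → £2.3268
Hot pretzel £5.26: hot prepared food → 6% → £0.3156
Deli sandwich £8.07: hot prepared food → 6% → £0.4842
Eye drops £5.95: over-the-counter medication → 8.75% → £0.520625
Acetaminophen (200 ct) £7.86: over-the-counter medication → 8.75% → £0.68775
First-aid kit £13.02: over-the-counter medication → 8.75% → £1.13925
Unrounded tax sum = £11.191275 → £11.19

£11.19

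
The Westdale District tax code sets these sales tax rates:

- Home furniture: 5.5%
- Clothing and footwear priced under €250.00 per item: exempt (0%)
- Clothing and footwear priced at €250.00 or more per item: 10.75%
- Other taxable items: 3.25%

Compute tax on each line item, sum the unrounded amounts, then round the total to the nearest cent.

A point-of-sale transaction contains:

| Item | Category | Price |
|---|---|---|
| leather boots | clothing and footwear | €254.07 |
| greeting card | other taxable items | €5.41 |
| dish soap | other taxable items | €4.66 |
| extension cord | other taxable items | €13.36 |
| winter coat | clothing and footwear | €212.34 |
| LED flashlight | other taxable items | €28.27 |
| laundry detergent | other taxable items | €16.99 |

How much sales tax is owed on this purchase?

€29.54

Leather boots €254.07: clothing and footwear, €250.00 or more → 10.75% → €27.312525
Greeting card €5.41: other taxable items → 3.25% → €0.175825
Dish soap €4.66: other taxable items → 3.25% → €0.15145
Extension cord €13.36: other taxable items → 3.25% → €0.4342
Winter coat €212.34: clothing and footwear, under €250.00 → 0% → €0.00
LED flashlight €28.27: other taxable items → 3.25% → €0.918775
Laundry detergent €16.99: other taxable items → 3.25% → €0.552175
Unrounded tax sum = €29.54495 → €29.54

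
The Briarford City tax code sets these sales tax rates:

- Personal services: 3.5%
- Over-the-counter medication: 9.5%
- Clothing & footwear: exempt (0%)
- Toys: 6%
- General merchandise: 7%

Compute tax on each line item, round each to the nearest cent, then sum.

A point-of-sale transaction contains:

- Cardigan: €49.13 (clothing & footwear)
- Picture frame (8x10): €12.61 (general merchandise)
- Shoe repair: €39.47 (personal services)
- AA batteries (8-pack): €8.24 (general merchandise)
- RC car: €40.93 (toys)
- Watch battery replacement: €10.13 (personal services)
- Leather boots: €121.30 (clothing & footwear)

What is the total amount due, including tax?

€287.46

Cardigan €49.13: clothing & footwear → 0% → €0.00
Picture frame (8x10) €12.61: general merchandise → 7% → €0.88
Shoe repair €39.47: personal services → 3.5% → €1.38
AA batteries (8-pack) €8.24: general merchandise → 7% → €0.58
RC car €40.93: toys → 6% → €2.46
Watch battery replacement €10.13: personal services → 3.5% → €0.35
Leather boots €121.30: clothing & footwear → 0% → €0.00
Subtotal = €281.81; tax = €5.65; total due = €287.46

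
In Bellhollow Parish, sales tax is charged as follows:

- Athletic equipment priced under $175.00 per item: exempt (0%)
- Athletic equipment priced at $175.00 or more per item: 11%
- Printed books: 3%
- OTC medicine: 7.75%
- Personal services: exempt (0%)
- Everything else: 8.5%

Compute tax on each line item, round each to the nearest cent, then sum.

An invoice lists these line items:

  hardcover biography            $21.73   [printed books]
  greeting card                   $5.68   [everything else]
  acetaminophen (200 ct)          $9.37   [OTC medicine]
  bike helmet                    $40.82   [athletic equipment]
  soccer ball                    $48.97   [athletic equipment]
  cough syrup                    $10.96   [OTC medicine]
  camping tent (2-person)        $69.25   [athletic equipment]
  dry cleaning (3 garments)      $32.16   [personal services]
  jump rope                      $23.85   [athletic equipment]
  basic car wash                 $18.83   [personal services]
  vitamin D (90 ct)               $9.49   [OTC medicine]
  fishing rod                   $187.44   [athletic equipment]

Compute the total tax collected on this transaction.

Hardcover biography $21.73: printed books → 3% → $0.65
Greeting card $5.68: everything else → 8.5% → $0.48
Acetaminophen (200 ct) $9.37: OTC medicine → 7.75% → $0.73
Bike helmet $40.82: athletic equipment, under $175.00 → 0% → $0.00
Soccer ball $48.97: athletic equipment, under $175.00 → 0% → $0.00
Cough syrup $10.96: OTC medicine → 7.75% → $0.85
Camping tent (2-person) $69.25: athletic equipment, under $175.00 → 0% → $0.00
Dry cleaning (3 garments) $32.16: personal services → 0% → $0.00
Jump rope $23.85: athletic equipment, under $175.00 → 0% → $0.00
Basic car wash $18.83: personal services → 0% → $0.00
Vitamin D (90 ct) $9.49: OTC medicine → 7.75% → $0.74
Fishing rod $187.44: athletic equipment, $175.00 or more → 11% → $20.62
Total tax = $0.65 + $0.48 + $0.73 + $0.85 + $0.74 + $20.62 = $24.07

$24.07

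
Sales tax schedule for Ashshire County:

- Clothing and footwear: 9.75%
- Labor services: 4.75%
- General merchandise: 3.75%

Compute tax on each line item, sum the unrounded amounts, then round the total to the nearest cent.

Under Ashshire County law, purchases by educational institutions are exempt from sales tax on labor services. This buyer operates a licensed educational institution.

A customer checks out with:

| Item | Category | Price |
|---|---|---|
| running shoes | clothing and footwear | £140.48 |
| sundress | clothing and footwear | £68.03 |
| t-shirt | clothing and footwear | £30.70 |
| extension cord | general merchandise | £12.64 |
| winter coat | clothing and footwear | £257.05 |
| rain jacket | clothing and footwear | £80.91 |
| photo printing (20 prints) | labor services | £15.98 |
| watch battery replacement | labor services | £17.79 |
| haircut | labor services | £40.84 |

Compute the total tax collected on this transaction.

Running shoes £140.48: clothing and footwear → 9.75% → £13.6968
Sundress £68.03: clothing and footwear → 9.75% → £6.632925
T-shirt £30.70: clothing and footwear → 9.75% → £2.99325
Extension cord £12.64: general merchandise → 3.75% → £0.474
Winter coat £257.05: clothing and footwear → 9.75% → £25.062375
Rain jacket £80.91: clothing and footwear → 9.75% → £7.888725
Photo printing (20 prints) £15.98: labor services, buyer-exempt → 0% → £0.00
Watch battery replacement £17.79: labor services, buyer-exempt → 0% → £0.00
Haircut £40.84: labor services, buyer-exempt → 0% → £0.00
Unrounded tax sum = £56.748075 → £56.75

£56.75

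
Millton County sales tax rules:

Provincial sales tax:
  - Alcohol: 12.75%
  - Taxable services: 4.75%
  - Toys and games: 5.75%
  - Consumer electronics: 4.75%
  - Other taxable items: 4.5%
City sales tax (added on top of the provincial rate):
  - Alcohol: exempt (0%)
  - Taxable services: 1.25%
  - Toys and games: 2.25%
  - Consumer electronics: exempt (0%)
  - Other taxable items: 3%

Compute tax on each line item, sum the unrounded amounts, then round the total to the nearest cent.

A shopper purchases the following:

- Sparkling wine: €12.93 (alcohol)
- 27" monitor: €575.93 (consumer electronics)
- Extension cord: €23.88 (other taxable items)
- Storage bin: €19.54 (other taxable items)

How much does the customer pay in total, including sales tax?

Sparkling wine €12.93: alcohol → 12.75% + 0% city = 12.75% → €1.648575
27" monitor €575.93: consumer electronics → 4.75% + 0% city = 4.75% → €27.356675
Extension cord €23.88: other taxable items → 4.5% + 3% city = 7.5% → €1.791
Storage bin €19.54: other taxable items → 4.5% + 3% city = 7.5% → €1.4655
Subtotal = €632.28; unrounded tax = €32.26175 → €32.26; total due = €664.54

€664.54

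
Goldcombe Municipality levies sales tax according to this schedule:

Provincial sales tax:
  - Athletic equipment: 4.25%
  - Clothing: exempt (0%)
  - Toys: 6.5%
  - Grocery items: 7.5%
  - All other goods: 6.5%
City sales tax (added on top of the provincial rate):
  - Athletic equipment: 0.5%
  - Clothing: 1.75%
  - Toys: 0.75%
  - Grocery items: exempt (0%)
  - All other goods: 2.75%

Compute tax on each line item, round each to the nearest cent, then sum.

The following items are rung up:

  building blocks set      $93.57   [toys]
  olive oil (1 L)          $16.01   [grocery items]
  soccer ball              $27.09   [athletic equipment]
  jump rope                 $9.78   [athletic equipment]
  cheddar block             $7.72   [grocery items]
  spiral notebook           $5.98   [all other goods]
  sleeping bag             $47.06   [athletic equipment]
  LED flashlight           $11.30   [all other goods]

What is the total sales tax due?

Building blocks set $93.57: toys → 6.5% + 0.75% city = 7.25% → $6.78
Olive oil (1 L) $16.01: grocery items → 7.5% + 0% city = 7.5% → $1.20
Soccer ball $27.09: athletic equipment → 4.25% + 0.5% city = 4.75% → $1.29
Jump rope $9.78: athletic equipment → 4.25% + 0.5% city = 4.75% → $0.46
Cheddar block $7.72: grocery items → 7.5% + 0% city = 7.5% → $0.58
Spiral notebook $5.98: all other goods → 6.5% + 2.75% city = 9.25% → $0.55
Sleeping bag $47.06: athletic equipment → 4.25% + 0.5% city = 4.75% → $2.24
LED flashlight $11.30: all other goods → 6.5% + 2.75% city = 9.25% → $1.05
Total tax = $6.78 + $1.20 + $1.29 + $0.46 + $0.58 + $0.55 + $2.24 + $1.05 = $14.15

$14.15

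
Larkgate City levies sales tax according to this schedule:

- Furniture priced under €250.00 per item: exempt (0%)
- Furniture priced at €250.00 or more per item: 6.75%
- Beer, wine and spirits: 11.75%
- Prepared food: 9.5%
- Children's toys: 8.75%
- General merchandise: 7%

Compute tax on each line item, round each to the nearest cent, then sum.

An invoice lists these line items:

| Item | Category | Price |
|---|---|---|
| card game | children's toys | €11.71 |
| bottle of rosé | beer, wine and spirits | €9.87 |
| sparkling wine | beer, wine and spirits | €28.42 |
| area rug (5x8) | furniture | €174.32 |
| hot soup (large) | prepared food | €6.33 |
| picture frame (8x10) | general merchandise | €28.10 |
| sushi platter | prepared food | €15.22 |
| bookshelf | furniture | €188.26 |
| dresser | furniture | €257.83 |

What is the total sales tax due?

€26.94

Card game €11.71: children's toys → 8.75% → €1.02
Bottle of rosé €9.87: beer, wine and spirits → 11.75% → €1.16
Sparkling wine €28.42: beer, wine and spirits → 11.75% → €3.34
Area rug (5x8) €174.32: furniture, under €250.00 → 0% → €0.00
Hot soup (large) €6.33: prepared food → 9.5% → €0.60
Picture frame (8x10) €28.10: general merchandise → 7% → €1.97
Sushi platter €15.22: prepared food → 9.5% → €1.45
Bookshelf €188.26: furniture, under €250.00 → 0% → €0.00
Dresser €257.83: furniture, €250.00 or more → 6.75% → €17.40
Total tax = €1.02 + €1.16 + €3.34 + €0.60 + €1.97 + €1.45 + €17.40 = €26.94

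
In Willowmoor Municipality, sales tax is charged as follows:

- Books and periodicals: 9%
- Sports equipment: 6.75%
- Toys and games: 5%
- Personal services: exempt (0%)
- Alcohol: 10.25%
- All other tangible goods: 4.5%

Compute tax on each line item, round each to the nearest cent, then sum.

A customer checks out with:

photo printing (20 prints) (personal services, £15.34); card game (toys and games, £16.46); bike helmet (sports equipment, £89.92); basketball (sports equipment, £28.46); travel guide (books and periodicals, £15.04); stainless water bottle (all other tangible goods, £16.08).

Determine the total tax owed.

Photo printing (20 prints) £15.34: personal services → 0% → £0.00
Card game £16.46: toys and games → 5% → £0.82
Bike helmet £89.92: sports equipment → 6.75% → £6.07
Basketball £28.46: sports equipment → 6.75% → £1.92
Travel guide £15.04: books and periodicals → 9% → £1.35
Stainless water bottle £16.08: all other tangible goods → 4.5% → £0.72
Total tax = £0.82 + £6.07 + £1.92 + £1.35 + £0.72 = £10.88

£10.88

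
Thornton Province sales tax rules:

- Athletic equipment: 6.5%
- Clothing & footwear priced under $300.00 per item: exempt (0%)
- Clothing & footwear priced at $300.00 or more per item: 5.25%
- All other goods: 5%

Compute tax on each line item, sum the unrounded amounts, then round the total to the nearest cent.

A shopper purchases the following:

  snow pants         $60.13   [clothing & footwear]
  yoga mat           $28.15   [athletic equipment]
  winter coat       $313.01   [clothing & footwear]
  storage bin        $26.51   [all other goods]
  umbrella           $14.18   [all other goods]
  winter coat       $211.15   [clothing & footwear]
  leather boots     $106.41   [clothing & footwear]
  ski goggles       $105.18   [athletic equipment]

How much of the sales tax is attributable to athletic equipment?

$8.67

Yoga mat $28.15: athletic equipment → 6.5% → $1.82975
Ski goggles $105.18: athletic equipment → 6.5% → $6.8367
Tax on athletic equipment: unrounded sum = $8.66645 → $8.67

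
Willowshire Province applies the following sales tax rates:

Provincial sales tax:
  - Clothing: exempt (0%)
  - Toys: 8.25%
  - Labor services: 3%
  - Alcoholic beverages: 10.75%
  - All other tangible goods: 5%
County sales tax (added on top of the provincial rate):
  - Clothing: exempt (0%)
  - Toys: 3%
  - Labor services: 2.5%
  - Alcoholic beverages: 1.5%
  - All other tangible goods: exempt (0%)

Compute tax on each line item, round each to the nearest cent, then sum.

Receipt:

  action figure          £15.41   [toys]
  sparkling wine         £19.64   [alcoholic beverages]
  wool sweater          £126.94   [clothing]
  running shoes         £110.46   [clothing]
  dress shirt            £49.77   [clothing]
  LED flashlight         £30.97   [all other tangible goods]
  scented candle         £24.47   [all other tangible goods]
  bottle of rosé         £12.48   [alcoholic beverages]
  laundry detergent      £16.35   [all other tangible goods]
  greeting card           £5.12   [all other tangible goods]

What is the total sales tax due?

£9.52

Action figure £15.41: toys → 8.25% + 3% county = 11.25% → £1.73
Sparkling wine £19.64: alcoholic beverages → 10.75% + 1.5% county = 12.25% → £2.41
Wool sweater £126.94: clothing → 0% + 0% county = 0% → £0.00
Running shoes £110.46: clothing → 0% + 0% county = 0% → £0.00
Dress shirt £49.77: clothing → 0% + 0% county = 0% → £0.00
LED flashlight £30.97: all other tangible goods → 5% + 0% county = 5% → £1.55
Scented candle £24.47: all other tangible goods → 5% + 0% county = 5% → £1.22
Bottle of rosé £12.48: alcoholic beverages → 10.75% + 1.5% county = 12.25% → £1.53
Laundry detergent £16.35: all other tangible goods → 5% + 0% county = 5% → £0.82
Greeting card £5.12: all other tangible goods → 5% + 0% county = 5% → £0.26
Total tax = £1.73 + £2.41 + £1.55 + £1.22 + £1.53 + £0.82 + £0.26 = £9.52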